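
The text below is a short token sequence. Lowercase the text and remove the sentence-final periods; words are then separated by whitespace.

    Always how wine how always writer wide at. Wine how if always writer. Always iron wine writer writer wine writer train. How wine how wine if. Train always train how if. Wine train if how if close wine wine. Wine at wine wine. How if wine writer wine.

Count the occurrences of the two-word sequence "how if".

Scanning the 47 overlapping bigram windows for "how if":
  position 10–11: how if
  position 30–31: how if
  position 35–36: how if
  position 44–45: how if

4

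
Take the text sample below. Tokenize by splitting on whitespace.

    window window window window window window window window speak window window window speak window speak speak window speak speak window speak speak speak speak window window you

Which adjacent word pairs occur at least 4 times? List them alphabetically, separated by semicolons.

speak speak; speak window; window speak; window window

Bigram counts meeting the condition (at least 4 times):
  speak speak: 5
  speak window: 5
  window speak: 5
  window window: 10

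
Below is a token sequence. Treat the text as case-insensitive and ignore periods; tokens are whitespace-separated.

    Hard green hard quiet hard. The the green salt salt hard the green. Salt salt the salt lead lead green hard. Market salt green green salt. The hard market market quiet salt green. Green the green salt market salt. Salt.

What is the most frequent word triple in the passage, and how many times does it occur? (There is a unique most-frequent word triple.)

"the green salt", 3 times

Trigram frequencies (highest first):
  the green salt: 3
  green salt salt: 2
  salt green green: 2
  hard green hard: 1
  green hard quiet: 1
  hard quiet hard: 1
  … (28 more, each ≤ 1)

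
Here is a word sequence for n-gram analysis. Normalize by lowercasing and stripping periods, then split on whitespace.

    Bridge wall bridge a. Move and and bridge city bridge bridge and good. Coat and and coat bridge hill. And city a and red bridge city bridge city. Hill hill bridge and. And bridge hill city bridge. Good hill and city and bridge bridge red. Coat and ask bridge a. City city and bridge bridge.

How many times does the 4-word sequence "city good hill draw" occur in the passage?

0

Scanning the 52 overlapping 4-gram windows for "city good hill draw":
  (none found)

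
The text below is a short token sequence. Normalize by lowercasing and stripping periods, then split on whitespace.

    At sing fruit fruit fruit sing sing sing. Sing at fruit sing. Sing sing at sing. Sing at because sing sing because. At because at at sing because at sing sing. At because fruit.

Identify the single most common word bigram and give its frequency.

"sing sing", 8 times

Bigram frequencies (highest first):
  sing sing: 8
  at sing: 4
  sing at: 4
  at because: 3
  because at: 3
  fruit fruit: 2
  … (7 more, each ≤ 2)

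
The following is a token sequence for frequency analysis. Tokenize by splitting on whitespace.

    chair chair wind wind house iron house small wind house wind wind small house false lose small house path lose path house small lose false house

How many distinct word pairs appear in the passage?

26 tokens → 25 bigram windows in total.
Repeated bigrams (each contributes count−1 duplicates):
  house small: 2
  small house: 2
  wind house: 2
  wind wind: 2
4 duplicate windows → 25 − 4 = 21 distinct.

21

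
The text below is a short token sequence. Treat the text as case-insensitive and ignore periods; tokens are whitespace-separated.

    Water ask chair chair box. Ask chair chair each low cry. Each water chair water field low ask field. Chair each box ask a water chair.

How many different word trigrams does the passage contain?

23

26 tokens → 24 trigram windows in total.
Repeated trigrams (each contributes count−1 duplicates):
  ask chair chair: 2
1 duplicate windows → 24 − 1 = 23 distinct.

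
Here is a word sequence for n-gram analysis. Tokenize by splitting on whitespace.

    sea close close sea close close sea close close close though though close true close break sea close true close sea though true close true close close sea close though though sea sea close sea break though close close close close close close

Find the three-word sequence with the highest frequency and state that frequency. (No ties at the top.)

"close close close", 5 times

Trigram frequencies (highest first):
  close close close: 5
  sea close close: 3
  close close sea: 3
  close sea close: 3
  close true close: 3
  close though though: 2
  … (22 more, each ≤ 1)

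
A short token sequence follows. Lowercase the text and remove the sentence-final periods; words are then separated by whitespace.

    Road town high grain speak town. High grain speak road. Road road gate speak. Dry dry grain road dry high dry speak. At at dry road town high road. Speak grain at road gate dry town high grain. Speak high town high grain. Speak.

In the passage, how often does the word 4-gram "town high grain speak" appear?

Scanning the 41 overlapping 4-gram windows for "town high grain speak":
  position 2–5: town high grain speak
  position 6–9: town high grain speak
  position 36–39: town high grain speak
  position 41–44: town high grain speak

4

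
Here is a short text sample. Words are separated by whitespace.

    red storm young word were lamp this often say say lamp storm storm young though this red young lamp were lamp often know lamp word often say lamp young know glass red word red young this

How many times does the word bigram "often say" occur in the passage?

Scanning the 35 overlapping bigram windows for "often say":
  position 8–9: often say
  position 26–27: often say

2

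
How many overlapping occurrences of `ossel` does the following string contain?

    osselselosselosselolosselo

4

Sliding a length-5 window over the 26 characters (22 positions):
  position 1–5: ossel
  position 9–13: ossel
  position 14–18: ossel
  position 21–25: ossel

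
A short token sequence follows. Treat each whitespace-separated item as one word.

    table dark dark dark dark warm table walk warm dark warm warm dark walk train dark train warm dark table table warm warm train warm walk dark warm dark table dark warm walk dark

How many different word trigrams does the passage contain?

29

34 tokens → 32 trigram windows in total.
Repeated trigrams (each contributes count−1 duplicates):
  dark dark dark: 2
  warm dark table: 2
  warm walk dark: 2
3 duplicate windows → 32 − 3 = 29 distinct.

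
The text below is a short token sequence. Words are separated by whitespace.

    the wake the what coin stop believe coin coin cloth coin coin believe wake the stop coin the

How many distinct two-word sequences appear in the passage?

15

18 tokens → 17 bigram windows in total.
Repeated bigrams (each contributes count−1 duplicates):
  coin coin: 2
  wake the: 2
2 duplicate windows → 17 − 2 = 15 distinct.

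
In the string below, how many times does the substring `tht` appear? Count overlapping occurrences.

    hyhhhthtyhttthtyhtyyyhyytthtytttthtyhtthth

Sliding a length-3 window over the 42 characters (40 positions):
  position 6–8: tht
  position 13–15: tht
  position 26–28: tht
  position 33–35: tht
  position 39–41: tht

5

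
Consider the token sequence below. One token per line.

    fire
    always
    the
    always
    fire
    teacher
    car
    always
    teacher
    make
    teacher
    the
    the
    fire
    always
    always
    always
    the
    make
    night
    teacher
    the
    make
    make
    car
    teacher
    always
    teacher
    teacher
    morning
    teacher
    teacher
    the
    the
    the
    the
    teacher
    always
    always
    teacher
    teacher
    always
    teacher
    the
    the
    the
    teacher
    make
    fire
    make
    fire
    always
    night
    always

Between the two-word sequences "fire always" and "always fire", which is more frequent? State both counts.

"fire always" (3 vs 1)

"fire always": 3 occurrences
"always fire": 1 occurrence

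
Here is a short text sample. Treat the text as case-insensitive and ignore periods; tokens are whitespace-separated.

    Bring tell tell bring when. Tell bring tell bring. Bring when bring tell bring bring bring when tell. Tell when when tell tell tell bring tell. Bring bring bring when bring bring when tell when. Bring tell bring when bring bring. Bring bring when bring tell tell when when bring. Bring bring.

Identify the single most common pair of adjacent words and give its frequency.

"bring bring", 11 times

Bigram frequencies (highest first):
  bring bring: 11
  tell bring: 7
  bring when: 7
  bring tell: 6
  when bring: 6
  tell tell: 5
  … (3 more, each ≤ 4)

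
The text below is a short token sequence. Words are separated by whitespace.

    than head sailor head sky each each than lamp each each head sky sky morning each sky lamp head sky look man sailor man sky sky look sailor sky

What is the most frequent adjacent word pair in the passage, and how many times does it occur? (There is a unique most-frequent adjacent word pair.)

Bigram frequencies (highest first):
  head sky: 3
  each each: 2
  sky sky: 2
  sky look: 2
  than head: 1
  head sailor: 1
  … (17 more, each ≤ 1)

"head sky", 3 times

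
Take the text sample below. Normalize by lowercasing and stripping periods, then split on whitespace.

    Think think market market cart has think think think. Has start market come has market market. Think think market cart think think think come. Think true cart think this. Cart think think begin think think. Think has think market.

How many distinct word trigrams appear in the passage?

39 tokens → 37 trigram windows in total.
Repeated trigrams (each contributes count−1 duplicates):
  think think think: 3
  cart think think: 2
  think think has: 2
  think think market: 2
5 duplicate windows → 37 − 5 = 32 distinct.

32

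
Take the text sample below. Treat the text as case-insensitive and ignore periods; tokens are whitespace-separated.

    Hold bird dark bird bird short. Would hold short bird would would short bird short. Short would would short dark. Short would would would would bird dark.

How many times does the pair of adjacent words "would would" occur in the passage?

5

Scanning the 26 overlapping bigram windows for "would would":
  position 11–12: would would
  position 17–18: would would
  position 22–23: would would
  position 23–24: would would
  position 24–25: would would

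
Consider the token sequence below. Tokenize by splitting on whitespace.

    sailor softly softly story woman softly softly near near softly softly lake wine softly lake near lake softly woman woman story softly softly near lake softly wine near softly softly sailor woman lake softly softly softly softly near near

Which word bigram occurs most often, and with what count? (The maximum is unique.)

"softly softly", 8 times

Bigram frequencies (highest first):
  softly softly: 8
  softly near: 3
  lake softly: 3
  near near: 2
  near softly: 2
  softly lake: 2
  … (17 more, each ≤ 2)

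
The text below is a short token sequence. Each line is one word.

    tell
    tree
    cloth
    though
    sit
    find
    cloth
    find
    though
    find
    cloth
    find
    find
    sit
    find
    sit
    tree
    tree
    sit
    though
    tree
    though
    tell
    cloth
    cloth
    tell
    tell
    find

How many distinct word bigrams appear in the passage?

28 tokens → 27 bigram windows in total.
Repeated bigrams (each contributes count−1 duplicates):
  cloth find: 2
  find cloth: 2
  find sit: 2
  sit find: 2
4 duplicate windows → 27 − 4 = 23 distinct.

23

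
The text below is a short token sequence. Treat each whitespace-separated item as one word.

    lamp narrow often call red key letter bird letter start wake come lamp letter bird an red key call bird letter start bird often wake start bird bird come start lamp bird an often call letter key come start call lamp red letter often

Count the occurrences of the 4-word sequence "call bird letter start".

1

Scanning the 41 overlapping 4-gram windows for "call bird letter start":
  position 19–22: call bird letter start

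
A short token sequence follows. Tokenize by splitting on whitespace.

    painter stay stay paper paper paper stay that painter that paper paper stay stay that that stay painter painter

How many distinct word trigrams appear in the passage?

16

19 tokens → 17 trigram windows in total.
Repeated trigrams (each contributes count−1 duplicates):
  paper paper stay: 2
1 duplicate windows → 17 − 1 = 16 distinct.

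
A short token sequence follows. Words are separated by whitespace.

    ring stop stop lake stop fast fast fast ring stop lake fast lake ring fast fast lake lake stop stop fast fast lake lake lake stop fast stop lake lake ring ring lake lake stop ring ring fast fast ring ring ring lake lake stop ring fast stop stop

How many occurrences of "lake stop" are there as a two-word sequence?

Scanning the 48 overlapping bigram windows for "lake stop":
  position 4–5: lake stop
  position 18–19: lake stop
  position 25–26: lake stop
  position 34–35: lake stop
  position 44–45: lake stop

5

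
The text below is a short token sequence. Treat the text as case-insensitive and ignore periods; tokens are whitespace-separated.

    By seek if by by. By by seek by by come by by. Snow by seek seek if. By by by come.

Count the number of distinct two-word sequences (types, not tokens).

22 tokens → 21 bigram windows in total.
Repeated bigrams (each contributes count−1 duplicates):
  by by: 7
  by seek: 3
  by come: 2
  if by: 2
  seek if: 2
11 duplicate windows → 21 − 11 = 10 distinct.

10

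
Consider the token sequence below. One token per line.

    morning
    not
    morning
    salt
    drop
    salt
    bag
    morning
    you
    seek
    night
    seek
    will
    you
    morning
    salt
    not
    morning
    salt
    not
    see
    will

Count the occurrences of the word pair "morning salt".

Scanning the 21 overlapping bigram windows for "morning salt":
  position 3–4: morning salt
  position 15–16: morning salt
  position 18–19: morning salt

3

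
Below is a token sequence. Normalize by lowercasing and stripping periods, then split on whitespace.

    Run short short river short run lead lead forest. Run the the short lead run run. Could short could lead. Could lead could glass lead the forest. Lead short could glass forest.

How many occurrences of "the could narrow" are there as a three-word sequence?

Scanning the 30 overlapping trigram windows for "the could narrow":
  (none found)

0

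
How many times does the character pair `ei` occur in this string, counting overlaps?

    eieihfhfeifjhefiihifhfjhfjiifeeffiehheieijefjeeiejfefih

Sliding a length-2 window over the 55 characters (54 positions):
  position 1–2: ei
  position 3–4: ei
  position 9–10: ei
  position 38–39: ei
  position 40–41: ei
  position 47–48: ei

6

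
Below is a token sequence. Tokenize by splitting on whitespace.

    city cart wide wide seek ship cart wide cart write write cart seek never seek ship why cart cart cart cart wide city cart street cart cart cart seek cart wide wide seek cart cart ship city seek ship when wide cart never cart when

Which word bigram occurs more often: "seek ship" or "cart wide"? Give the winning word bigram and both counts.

"cart wide" (4 vs 3)

"seek ship": 3 occurrences
"cart wide": 4 occurrences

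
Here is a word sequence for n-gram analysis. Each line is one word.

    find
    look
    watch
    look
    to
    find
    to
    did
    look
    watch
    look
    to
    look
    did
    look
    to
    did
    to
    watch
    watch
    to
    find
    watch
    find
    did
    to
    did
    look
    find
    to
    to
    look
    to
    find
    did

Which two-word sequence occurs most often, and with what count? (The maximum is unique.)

"look to", 4 times

Bigram frequencies (highest first):
  look to: 4
  to find: 3
  to did: 3
  did look: 3
  look watch: 2
  watch look: 2
  … (13 more, each ≤ 2)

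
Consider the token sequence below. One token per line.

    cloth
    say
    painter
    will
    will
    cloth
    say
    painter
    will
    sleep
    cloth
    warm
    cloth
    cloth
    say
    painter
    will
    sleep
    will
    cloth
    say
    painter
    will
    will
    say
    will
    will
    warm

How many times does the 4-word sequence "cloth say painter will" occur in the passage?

4

Scanning the 25 overlapping 4-gram windows for "cloth say painter will":
  position 1–4: cloth say painter will
  position 6–9: cloth say painter will
  position 14–17: cloth say painter will
  position 20–23: cloth say painter will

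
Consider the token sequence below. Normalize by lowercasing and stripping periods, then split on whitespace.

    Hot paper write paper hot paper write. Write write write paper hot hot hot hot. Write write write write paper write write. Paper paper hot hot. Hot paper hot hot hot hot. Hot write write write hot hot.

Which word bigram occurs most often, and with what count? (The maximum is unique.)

"hot hot", 10 times

Bigram frequencies (highest first):
  hot hot: 10
  write write: 9
  write paper: 4
  paper hot: 4
  hot paper: 3
  paper write: 3
  … (3 more, each ≤ 2)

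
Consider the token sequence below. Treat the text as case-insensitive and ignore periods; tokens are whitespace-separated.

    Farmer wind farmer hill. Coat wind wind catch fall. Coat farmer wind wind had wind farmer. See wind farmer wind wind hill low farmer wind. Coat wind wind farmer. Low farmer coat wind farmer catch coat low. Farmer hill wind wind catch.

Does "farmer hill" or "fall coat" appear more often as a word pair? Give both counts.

"farmer hill": 2 occurrences
"fall coat": 1 occurrence

"farmer hill" (2 vs 1)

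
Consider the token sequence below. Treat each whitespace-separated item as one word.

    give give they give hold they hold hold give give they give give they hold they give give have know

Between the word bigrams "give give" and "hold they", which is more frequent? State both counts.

"give give" (4 vs 2)

"give give": 4 occurrences
"hold they": 2 occurrences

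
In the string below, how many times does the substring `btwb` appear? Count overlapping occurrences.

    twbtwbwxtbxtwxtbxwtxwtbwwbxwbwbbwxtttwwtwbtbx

1

Sliding a length-4 window over the 45 characters (42 positions):
  position 3–6: btwb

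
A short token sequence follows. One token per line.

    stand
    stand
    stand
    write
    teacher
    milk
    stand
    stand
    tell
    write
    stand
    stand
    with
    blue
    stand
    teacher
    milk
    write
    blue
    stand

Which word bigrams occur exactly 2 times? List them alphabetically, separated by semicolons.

Bigram counts meeting the condition (exactly 2 times):
  blue stand: 2
  teacher milk: 2

blue stand; teacher milk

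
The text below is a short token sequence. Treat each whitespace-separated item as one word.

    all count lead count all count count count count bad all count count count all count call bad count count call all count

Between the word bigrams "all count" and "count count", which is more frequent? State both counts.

"all count": 5 occurrences
"count count": 6 occurrences

"count count" (6 vs 5)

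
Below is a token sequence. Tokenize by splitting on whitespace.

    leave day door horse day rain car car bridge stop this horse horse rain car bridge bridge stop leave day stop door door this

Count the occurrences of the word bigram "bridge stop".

Scanning the 23 overlapping bigram windows for "bridge stop":
  position 9–10: bridge stop
  position 17–18: bridge stop

2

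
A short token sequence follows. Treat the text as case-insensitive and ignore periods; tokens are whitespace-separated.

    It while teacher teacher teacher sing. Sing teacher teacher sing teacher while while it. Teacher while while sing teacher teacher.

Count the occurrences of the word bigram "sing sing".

1

Scanning the 19 overlapping bigram windows for "sing sing":
  position 6–7: sing sing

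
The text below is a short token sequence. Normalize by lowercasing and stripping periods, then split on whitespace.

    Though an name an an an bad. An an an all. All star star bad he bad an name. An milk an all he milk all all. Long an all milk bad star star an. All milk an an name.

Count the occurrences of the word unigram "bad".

Scanning the 40 tokens for "bad":
  position 7: bad
  position 15: bad
  position 17: bad
  position 32: bad

4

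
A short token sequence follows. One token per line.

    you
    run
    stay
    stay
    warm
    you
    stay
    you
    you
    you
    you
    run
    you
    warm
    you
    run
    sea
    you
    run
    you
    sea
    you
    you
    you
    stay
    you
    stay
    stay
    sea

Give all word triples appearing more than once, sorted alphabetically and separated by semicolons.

you run you; you stay you; you you you

Trigram counts meeting the condition (more than once):
  you run you: 2
  you stay you: 2
  you you you: 3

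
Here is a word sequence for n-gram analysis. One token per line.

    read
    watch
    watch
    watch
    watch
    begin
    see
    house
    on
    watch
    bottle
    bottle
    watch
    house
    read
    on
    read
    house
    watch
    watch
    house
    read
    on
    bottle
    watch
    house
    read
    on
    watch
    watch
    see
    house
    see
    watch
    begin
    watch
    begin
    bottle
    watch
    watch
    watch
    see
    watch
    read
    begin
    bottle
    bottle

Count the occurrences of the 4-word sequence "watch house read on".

Scanning the 44 overlapping 4-gram windows for "watch house read on":
  position 13–16: watch house read on
  position 20–23: watch house read on
  position 25–28: watch house read on

3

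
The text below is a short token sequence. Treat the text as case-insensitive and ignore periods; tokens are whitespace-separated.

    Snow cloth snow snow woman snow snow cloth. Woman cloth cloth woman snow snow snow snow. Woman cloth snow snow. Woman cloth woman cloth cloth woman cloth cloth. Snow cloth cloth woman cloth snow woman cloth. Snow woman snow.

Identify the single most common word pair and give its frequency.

"woman cloth", 7 times

Bigram frequencies (highest first):
  woman cloth: 7
  snow snow: 6
  cloth snow: 5
  snow woman: 5
  cloth woman: 5
  cloth cloth: 4
  … (2 more, each ≤ 3)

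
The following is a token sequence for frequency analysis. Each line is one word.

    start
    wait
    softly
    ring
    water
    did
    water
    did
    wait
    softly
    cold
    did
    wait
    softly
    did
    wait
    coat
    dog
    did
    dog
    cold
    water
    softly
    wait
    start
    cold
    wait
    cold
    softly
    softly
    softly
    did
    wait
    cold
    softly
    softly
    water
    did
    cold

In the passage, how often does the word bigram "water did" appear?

Scanning the 38 overlapping bigram windows for "water did":
  position 5–6: water did
  position 7–8: water did
  position 37–38: water did

3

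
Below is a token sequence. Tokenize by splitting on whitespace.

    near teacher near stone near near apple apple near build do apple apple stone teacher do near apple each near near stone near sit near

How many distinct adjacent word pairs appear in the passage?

19

25 tokens → 24 bigram windows in total.
Repeated bigrams (each contributes count−1 duplicates):
  apple apple: 2
  near apple: 2
  near near: 2
  near stone: 2
  stone near: 2
5 duplicate windows → 24 − 5 = 19 distinct.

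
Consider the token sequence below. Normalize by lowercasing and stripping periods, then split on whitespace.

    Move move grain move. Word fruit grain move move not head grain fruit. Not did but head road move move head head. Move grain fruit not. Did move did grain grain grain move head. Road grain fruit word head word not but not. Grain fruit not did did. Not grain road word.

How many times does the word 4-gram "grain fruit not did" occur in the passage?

3

Scanning the 49 overlapping 4-gram windows for "grain fruit not did":
  position 12–15: grain fruit not did
  position 24–27: grain fruit not did
  position 44–47: grain fruit not did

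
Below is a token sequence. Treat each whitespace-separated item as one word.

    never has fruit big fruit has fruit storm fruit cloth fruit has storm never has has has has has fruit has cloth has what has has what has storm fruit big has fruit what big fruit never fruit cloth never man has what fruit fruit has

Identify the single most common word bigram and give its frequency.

"has has", 5 times

Bigram frequencies (highest first):
  has has: 5
  has fruit: 4
  fruit has: 4
  has what: 3
  never has: 2
  fruit big: 2
  … (20 more, each ≤ 2)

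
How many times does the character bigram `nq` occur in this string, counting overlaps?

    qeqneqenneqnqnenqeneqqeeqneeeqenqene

Sliding a length-2 window over the 36 characters (35 positions):
  position 12–13: nq
  position 16–17: nq
  position 32–33: nq

3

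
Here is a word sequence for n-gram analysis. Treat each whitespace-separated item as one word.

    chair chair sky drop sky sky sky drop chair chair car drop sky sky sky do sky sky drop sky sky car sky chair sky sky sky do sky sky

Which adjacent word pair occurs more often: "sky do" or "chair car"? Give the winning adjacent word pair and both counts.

"sky do": 2 occurrences
"chair car": 1 occurrence

"sky do" (2 vs 1)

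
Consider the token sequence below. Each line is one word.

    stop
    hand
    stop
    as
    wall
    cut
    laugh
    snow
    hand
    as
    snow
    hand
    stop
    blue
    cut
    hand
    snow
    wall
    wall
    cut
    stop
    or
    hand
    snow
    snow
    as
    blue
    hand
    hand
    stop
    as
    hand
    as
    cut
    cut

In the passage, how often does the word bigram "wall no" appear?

Scanning the 34 overlapping bigram windows for "wall no":
  (none found)

0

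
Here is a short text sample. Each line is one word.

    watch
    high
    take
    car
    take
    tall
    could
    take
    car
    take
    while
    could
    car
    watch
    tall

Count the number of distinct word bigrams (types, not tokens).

15 tokens → 14 bigram windows in total.
Repeated bigrams (each contributes count−1 duplicates):
  car take: 2
  take car: 2
2 duplicate windows → 14 − 2 = 12 distinct.

12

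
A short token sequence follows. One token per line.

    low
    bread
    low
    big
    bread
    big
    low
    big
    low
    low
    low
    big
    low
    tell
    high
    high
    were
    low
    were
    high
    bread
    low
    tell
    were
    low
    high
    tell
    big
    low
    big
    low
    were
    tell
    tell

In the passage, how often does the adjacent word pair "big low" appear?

5

Scanning the 33 overlapping bigram windows for "big low":
  position 6–7: big low
  position 8–9: big low
  position 12–13: big low
  position 28–29: big low
  position 30–31: big low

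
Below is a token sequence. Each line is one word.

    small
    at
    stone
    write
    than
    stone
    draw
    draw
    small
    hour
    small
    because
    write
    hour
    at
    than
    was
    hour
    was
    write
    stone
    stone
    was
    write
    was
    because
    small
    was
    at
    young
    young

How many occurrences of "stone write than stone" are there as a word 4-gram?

Scanning the 28 overlapping 4-gram windows for "stone write than stone":
  position 3–6: stone write than stone

1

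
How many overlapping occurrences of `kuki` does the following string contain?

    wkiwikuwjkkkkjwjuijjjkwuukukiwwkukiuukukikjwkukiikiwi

Sliding a length-4 window over the 53 characters (50 positions):
  position 26–29: kuki
  position 32–35: kuki
  position 38–41: kuki
  position 45–48: kuki

4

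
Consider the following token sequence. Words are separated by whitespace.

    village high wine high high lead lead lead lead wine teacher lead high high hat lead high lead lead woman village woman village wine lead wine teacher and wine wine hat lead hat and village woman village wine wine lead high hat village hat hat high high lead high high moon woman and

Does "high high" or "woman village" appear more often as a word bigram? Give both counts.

"high high" (4 vs 3)

"high high": 4 occurrences
"woman village": 3 occurrences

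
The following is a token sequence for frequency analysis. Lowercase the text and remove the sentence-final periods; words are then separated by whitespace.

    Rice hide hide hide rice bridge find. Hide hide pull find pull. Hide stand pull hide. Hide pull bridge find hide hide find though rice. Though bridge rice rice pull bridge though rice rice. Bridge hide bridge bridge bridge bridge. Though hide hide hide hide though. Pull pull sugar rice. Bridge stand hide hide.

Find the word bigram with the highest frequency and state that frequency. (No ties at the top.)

Bigram frequencies (highest first):
  hide hide: 9
  rice bridge: 3
  bridge bridge: 3
  bridge find: 2
  find hide: 2
  hide pull: 2
  … (27 more, each ≤ 2)

"hide hide", 9 times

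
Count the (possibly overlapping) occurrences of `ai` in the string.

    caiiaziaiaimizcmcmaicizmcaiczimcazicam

5

Sliding a length-2 window over the 38 characters (37 positions):
  position 2–3: ai
  position 8–9: ai
  position 10–11: ai
  position 19–20: ai
  position 26–27: ai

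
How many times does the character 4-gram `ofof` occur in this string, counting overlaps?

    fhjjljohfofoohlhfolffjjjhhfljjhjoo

0

Sliding a length-4 window over the 34 characters (31 positions):
  (no match at any position)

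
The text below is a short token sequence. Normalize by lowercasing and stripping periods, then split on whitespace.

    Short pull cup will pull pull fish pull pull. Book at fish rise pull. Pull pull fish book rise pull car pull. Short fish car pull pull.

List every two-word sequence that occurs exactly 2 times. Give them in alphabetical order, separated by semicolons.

Bigram counts meeting the condition (exactly 2 times):
  car pull: 2
  pull fish: 2
  rise pull: 2

car pull; pull fish; rise pull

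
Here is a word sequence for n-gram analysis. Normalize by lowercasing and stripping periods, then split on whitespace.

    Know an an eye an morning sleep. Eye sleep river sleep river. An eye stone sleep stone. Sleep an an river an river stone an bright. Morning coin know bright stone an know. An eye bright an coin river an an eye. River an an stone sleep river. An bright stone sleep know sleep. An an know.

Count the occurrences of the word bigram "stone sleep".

4

Scanning the 56 overlapping bigram windows for "stone sleep":
  position 15–16: stone sleep
  position 17–18: stone sleep
  position 46–47: stone sleep
  position 51–52: stone sleep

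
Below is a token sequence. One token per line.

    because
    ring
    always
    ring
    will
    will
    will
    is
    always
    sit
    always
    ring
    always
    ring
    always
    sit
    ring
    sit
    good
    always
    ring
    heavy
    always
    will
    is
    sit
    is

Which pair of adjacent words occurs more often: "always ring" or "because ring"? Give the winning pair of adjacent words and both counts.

"always ring": 4 occurrences
"because ring": 1 occurrence

"always ring" (4 vs 1)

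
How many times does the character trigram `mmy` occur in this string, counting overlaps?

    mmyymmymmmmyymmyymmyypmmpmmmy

6

Sliding a length-3 window over the 29 characters (27 positions):
  position 1–3: mmy
  position 5–7: mmy
  position 10–12: mmy
  position 14–16: mmy
  position 18–20: mmy
  position 27–29: mmy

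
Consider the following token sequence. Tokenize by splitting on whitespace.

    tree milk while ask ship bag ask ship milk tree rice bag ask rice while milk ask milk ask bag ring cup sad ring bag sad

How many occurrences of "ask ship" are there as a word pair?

2

Scanning the 25 overlapping bigram windows for "ask ship":
  position 4–5: ask ship
  position 7–8: ask ship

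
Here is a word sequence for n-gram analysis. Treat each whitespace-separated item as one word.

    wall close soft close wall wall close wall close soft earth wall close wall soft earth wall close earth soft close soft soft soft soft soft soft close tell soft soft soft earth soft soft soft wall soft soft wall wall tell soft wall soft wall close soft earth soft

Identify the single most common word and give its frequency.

"soft", 22 times

Unigram frequencies (highest first):
  soft: 22
  wall: 12
  close: 9
  earth: 5
  tell: 2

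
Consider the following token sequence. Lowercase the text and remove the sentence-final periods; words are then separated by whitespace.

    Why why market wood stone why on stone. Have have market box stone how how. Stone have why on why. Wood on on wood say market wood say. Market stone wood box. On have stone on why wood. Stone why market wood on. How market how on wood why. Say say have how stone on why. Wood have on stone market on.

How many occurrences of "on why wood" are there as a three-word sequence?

3

Scanning the 60 overlapping trigram windows for "on why wood":
  position 19–21: on why wood
  position 36–38: on why wood
  position 55–57: on why wood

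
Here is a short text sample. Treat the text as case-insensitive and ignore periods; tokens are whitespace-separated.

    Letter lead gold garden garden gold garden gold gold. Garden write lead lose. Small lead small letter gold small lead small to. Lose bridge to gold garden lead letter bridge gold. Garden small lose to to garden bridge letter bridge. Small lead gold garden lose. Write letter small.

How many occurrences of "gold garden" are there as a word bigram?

6

Scanning the 47 overlapping bigram windows for "gold garden":
  position 3–4: gold garden
  position 6–7: gold garden
  position 9–10: gold garden
  position 26–27: gold garden
  position 31–32: gold garden
  position 43–44: gold garden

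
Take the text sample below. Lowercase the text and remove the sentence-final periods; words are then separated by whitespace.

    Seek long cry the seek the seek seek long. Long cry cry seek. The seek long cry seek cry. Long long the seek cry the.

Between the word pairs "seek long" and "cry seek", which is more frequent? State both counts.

"seek long" (3 vs 2)

"seek long": 3 occurrences
"cry seek": 2 occurrences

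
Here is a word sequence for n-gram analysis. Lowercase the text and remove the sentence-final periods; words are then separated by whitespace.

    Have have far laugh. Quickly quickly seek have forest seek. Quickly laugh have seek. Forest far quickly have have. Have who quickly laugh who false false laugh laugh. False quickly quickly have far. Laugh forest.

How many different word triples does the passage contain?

32

35 tokens → 33 trigram windows in total.
Repeated trigrams (each contributes count−1 duplicates):
  have far laugh: 2
1 duplicate windows → 33 − 1 = 32 distinct.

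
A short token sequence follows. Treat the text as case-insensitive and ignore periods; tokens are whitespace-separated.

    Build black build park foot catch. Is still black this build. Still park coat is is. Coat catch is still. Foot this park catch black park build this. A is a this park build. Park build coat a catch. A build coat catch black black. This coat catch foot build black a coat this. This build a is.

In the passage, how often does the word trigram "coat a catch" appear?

Scanning the 56 overlapping trigram windows for "coat a catch":
  position 37–39: coat a catch

1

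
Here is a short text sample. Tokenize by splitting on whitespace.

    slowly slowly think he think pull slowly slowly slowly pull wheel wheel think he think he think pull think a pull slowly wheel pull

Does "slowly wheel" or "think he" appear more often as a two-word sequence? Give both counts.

"slowly wheel": 1 occurrence
"think he": 3 occurrences

"think he" (3 vs 1)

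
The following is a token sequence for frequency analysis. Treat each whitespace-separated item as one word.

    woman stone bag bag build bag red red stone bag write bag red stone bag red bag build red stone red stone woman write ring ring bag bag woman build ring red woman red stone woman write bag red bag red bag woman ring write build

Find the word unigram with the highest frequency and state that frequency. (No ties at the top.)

"bag", 12 times

Unigram frequencies (highest first):
  bag: 12
  red: 10
  woman: 6
  stone: 6
  build: 4
  write: 4
  … (1 more, each ≤ 4)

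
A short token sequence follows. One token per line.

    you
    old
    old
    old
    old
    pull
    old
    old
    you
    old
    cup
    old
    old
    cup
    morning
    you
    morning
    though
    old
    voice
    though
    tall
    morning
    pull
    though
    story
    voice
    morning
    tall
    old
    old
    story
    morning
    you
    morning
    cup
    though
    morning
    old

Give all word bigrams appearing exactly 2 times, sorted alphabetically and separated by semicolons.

Bigram counts meeting the condition (exactly 2 times):
  morning you: 2
  old cup: 2
  you morning: 2
  you old: 2

morning you; old cup; you morning; you old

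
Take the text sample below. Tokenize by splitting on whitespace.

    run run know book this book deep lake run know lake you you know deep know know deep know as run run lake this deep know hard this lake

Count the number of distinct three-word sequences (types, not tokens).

26

29 tokens → 27 trigram windows in total.
Repeated trigrams (each contributes count−1 duplicates):
  know deep know: 2
1 duplicate windows → 27 − 1 = 26 distinct.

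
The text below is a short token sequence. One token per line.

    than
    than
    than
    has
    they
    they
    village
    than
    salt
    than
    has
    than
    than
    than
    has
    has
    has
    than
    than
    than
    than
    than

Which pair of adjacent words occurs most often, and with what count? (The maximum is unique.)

Bigram frequencies (highest first):
  than than: 8
  than has: 3
  has than: 2
  has has: 2
  has they: 1
  they they: 1
  … (4 more, each ≤ 1)

"than than", 8 times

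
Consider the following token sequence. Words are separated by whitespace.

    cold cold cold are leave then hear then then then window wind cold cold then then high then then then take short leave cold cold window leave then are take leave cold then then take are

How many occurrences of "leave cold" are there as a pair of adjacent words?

Scanning the 35 overlapping bigram windows for "leave cold":
  position 23–24: leave cold
  position 31–32: leave cold

2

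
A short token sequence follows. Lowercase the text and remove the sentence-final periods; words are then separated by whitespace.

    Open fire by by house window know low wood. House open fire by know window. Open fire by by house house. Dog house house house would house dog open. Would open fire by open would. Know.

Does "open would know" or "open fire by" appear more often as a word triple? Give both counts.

"open fire by" (4 vs 1)

"open would know": 1 occurrence
"open fire by": 4 occurrences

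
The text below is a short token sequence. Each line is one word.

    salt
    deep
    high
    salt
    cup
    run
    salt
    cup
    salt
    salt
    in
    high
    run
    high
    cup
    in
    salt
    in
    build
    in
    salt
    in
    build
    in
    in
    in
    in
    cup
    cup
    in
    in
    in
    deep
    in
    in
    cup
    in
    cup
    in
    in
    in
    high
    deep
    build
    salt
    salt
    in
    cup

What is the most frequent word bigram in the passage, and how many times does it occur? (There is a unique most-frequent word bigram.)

Bigram frequencies (highest first):
  in in: 8
  salt in: 4
  cup in: 4
  in cup: 4
  salt cup: 2
  salt salt: 2
  … (19 more, each ≤ 2)

"in in", 8 times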